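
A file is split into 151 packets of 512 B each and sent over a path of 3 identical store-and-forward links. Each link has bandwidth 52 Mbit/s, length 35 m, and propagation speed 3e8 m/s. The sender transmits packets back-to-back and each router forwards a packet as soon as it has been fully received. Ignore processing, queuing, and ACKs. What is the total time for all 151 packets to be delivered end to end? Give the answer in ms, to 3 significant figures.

Per-hop transmission t_tx = L/R = 4096/52000000 = 0.0787692 ms.
Per-hop propagation t_prop = 35/300000000 = 0.000116667 ms.
Pipeline fill: first packet needs 3·t_tx to clear all hops; remaining 150 packets each add one t_tx.
Total = (3+151-1)·t_tx + 3·t_prop = 153·0.0787692 + 3·0.000116667 = 12.1 ms.

12.1 ms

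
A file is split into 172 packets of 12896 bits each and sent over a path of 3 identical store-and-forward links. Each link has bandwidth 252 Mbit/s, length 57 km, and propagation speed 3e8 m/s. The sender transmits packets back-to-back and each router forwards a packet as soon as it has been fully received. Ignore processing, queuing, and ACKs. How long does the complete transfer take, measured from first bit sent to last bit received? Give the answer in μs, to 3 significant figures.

9470 μs

Per-hop transmission t_tx = L/R = 12896/252000000 = 51.1746 μs.
Per-hop propagation t_prop = 57000/300000000 = 190 μs.
Pipeline fill: first packet needs 3·t_tx to clear all hops; remaining 171 packets each add one t_tx.
Total = (3+172-1)·t_tx + 3·t_prop = 174·51.1746 + 3·190 = 9470 μs.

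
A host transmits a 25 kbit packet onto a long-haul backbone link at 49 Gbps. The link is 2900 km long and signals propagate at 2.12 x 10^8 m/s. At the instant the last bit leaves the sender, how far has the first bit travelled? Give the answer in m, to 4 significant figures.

108.2 m

t_tx = L/R = 25000/49000000000 = 5.10204e-07 s.
Distance = s × t_tx = 212000000 × 5.10204e-07 = 108.2 m.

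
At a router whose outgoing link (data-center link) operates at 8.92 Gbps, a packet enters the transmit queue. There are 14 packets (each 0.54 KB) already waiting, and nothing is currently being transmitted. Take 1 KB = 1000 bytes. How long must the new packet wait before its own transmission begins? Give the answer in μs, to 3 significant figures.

Each queued packet: L/R = 4320/8920000000 = 0.484305 μs.
14 queued → 6.78027 μs.
Queuing delay = 6.78 μs.

6.78 μs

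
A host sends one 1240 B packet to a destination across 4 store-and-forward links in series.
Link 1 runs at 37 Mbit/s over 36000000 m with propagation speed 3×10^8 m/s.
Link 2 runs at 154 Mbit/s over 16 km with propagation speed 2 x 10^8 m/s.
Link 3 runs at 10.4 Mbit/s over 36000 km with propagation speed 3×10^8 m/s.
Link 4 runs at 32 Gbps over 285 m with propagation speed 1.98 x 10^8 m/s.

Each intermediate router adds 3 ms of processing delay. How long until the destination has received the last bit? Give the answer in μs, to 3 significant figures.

L = 1240 × 8 = 9920 bits.
Transmission delays (L/R per hop): 268.108, 64.4156, 953.846, 0.31 μs; sum = 1286.68 μs.
Propagation delays (d/s per hop): 120000, 80, 120000, 1.43939 μs; sum = 240081 μs.
Processing at 3 router(s): 3 × 3 ms = 9000 μs.
End-to-end = 250000 μs.

250000 μs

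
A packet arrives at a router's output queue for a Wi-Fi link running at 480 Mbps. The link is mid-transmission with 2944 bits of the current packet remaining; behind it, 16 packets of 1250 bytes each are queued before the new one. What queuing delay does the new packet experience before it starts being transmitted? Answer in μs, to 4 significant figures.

339.5 μs

Each queued packet: L/R = 10000/480000000 = 20.8333 μs.
16 queued → 333.333 μs.
Plus remaining 2944 bits of current packet: 6.13333 μs.
Queuing delay = 339.5 μs.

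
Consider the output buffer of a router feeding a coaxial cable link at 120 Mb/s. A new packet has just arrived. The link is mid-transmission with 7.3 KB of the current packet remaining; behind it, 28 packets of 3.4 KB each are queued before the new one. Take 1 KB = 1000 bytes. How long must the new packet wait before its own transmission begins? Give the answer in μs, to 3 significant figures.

6830 μs

Each queued packet: L/R = 27200/120000000 = 226.667 μs.
28 queued → 6346.67 μs.
Plus remaining 58400 bits of current packet: 486.667 μs.
Queuing delay = 6830 μs.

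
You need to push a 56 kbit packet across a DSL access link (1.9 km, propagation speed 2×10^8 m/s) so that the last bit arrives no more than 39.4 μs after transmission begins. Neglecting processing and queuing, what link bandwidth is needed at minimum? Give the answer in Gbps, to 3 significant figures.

1.87 Gbps

Propagation delay = 1900 / 200000000 = 9.5 μs.
Transmission budget = 39.4 − 9.5 = 29.9 μs.
R ≥ L / t_tx = 56000 bits / 2.99e-05 s = 1.87 Gbps.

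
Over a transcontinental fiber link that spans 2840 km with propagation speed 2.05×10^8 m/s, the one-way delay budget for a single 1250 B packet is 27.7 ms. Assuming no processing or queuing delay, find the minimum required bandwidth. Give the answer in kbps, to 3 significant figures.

722 kbps

L = 10000 bits.
Propagation delay = 2840000 / 2.05e+08 = 13.8537 ms.
Transmission budget = 27.7 − 13.8537 = 13.8463 ms.
R ≥ L / t_tx = 10000 bits / 0.0138463 s = 722 kbps.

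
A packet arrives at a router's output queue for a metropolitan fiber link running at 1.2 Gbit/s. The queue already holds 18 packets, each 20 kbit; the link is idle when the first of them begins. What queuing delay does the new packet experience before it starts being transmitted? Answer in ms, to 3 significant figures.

Each queued packet: L/R = 20000/1200000000 = 0.0166667 ms.
18 queued → 0.3 ms.
Queuing delay = 0.300 ms.

0.300 ms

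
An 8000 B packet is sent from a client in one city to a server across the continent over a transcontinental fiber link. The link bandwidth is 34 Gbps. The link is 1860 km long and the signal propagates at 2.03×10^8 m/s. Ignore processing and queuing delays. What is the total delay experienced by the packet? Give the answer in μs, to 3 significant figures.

L = 8000 × 8 = 64000 bits.
Transmission delay = L/R = 64000 / 34000000000 = 1.88235 μs.
Propagation delay = d/s = 1860000 m / 2.03e+08 m/s = 9162.56 μs.
Total = 9160 μs.

9160 μs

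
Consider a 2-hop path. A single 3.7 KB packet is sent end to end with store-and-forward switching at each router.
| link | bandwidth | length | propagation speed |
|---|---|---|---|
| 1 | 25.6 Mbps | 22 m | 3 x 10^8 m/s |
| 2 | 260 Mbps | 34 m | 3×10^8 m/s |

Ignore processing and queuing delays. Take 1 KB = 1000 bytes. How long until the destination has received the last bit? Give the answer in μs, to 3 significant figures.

1270 μs

L = 29600 bits.
Transmission delays (L/R per hop): 1156.25, 113.846 μs; sum = 1270.1 μs.
Propagation delays (d/s per hop): 0.0733333, 0.113333 μs; sum = 0.186667 μs.
End-to-end = 1270 μs.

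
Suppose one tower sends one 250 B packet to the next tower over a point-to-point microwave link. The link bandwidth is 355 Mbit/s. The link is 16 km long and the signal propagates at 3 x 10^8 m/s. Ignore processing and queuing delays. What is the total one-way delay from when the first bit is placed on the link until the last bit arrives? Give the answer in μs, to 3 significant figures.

L = 250 × 8 = 2000 bits.
Transmission delay = L/R = 2000 / 355000000 = 5.6338 μs.
Propagation delay = d/s = 16000 m / 300000000 m/s = 53.3333 μs.
Total = 59.0 μs.

59.0 μs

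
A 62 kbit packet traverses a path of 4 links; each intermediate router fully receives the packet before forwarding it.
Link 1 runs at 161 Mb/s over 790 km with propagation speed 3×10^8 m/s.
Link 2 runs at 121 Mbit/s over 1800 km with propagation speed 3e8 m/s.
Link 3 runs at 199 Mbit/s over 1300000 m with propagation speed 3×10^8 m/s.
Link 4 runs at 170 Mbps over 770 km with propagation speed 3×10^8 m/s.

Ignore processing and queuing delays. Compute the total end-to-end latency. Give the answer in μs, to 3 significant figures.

L = 62000 bits.
Transmission delays (L/R per hop): 385.093, 512.397, 311.558, 364.706 μs; sum = 1573.75 μs.
Propagation delays (d/s per hop): 2633.33, 6000, 4333.33, 2566.67 μs; sum = 15533.3 μs.
End-to-end = 17100 μs.

17100 μs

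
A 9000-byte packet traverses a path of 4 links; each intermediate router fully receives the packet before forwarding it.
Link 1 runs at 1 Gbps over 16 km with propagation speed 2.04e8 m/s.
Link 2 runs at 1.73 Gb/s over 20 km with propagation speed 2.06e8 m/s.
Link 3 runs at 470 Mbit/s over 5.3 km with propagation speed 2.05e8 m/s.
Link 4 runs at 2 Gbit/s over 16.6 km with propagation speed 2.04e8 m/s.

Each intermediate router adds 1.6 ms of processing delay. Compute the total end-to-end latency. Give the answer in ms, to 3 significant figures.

5.39 ms

L = 9000 × 8 = 72000 bits.
Transmission delays (L/R per hop): 0.072, 0.0416185, 0.153191, 0.036 ms; sum = 0.30281 ms.
Propagation delays (d/s per hop): 0.0784314, 0.0970874, 0.0258537, 0.0813725 ms; sum = 0.282745 ms.
Processing at 3 router(s): 3 × 1.6 ms = 4.8 ms.
End-to-end = 5.39 ms.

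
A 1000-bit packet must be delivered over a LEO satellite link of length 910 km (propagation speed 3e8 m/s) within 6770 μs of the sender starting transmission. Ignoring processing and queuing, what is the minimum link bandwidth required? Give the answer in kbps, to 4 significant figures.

Propagation delay = 910000 / 300000000 = 3033.33 μs.
Transmission budget = 6770 − 3033.33 = 3736.67 μs.
R ≥ L / t_tx = 1000 bits / 0.00373667 s = 267.6 kbps.

267.6 kbps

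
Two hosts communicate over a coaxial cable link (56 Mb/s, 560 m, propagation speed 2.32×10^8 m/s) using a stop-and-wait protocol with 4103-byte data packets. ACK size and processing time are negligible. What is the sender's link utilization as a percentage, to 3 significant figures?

99.2 %

t_tx = L/R = 32824/56000000 = 0.000586143 s.
t_prop = 560/2.32e+08 = 2.41379e-06 s; RTT = 4.82759e-06 s.
Cycle = t_tx + RTT = 0.00059097 s.
Utilization = t_tx / cycle = 0.000586143/0.00059097 = 99.2 %.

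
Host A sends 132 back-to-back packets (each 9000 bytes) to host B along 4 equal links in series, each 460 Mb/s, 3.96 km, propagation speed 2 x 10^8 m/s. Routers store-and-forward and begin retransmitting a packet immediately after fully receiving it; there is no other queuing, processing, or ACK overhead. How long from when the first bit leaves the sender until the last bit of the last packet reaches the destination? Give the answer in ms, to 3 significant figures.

21.2 ms

Per-hop transmission t_tx = L/R = 72000/460000000 = 0.156522 ms.
Per-hop propagation t_prop = 3960/200000000 = 0.0198 ms.
Pipeline fill: first packet needs 4·t_tx to clear all hops; remaining 131 packets each add one t_tx.
Total = (4+132-1)·t_tx + 4·t_prop = 135·0.156522 + 4·0.0198 = 21.2 ms.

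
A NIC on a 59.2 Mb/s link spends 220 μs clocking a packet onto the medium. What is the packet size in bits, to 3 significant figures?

L = R × t_tx = 59200000 b/s × 0.00022 s = 13024 bits.

13000 bits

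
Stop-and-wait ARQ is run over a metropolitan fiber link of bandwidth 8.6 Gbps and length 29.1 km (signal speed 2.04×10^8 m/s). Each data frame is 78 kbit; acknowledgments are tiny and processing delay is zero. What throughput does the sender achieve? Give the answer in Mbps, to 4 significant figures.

t_tx = L/R = 78000/8600000000 = 9.06977e-06 s.
t_prop = 29100/204000000 = 0.000142647 s; RTT = 0.000285294 s.
Cycle = t_tx + RTT = 0.000294364 s.
Throughput = L / cycle = 78000 / 0.000294364 = 265.0 Mbps.

265.0 Mbps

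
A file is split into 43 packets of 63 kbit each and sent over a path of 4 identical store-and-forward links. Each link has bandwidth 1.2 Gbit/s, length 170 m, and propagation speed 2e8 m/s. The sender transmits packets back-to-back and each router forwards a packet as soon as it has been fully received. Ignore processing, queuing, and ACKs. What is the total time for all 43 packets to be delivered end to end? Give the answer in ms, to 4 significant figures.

2.418 ms

Per-hop transmission t_tx = L/R = 63000/1200000000 = 0.0525 ms.
Per-hop propagation t_prop = 170/200000000 = 0.00085 ms.
Pipeline fill: first packet needs 4·t_tx to clear all hops; remaining 42 packets each add one t_tx.
Total = (4+43-1)·t_tx + 4·t_prop = 46·0.0525 + 4·0.00085 = 2.418 ms.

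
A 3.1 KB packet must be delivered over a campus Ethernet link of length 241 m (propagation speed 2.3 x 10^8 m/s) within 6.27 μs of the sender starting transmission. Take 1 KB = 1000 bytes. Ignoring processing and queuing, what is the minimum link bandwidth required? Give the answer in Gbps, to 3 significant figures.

L = 24800 bits.
Propagation delay = 241 / 2.3e+08 = 1.04783 μs.
Transmission budget = 6.27 − 1.04783 = 5.22217 μs.
R ≥ L / t_tx = 24800 bits / 5.22217e-06 s = 4.75 Gbps.

4.75 Gbps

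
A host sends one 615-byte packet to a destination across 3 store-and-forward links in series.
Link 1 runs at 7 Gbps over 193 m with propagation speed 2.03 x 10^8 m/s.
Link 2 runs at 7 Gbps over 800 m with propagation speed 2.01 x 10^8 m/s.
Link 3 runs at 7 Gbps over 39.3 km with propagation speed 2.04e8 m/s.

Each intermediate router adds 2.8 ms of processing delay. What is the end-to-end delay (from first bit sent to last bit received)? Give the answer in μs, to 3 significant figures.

5800 μs

L = 615 × 8 = 4920 bits.
Transmission delay per hop = L/R = 4920/7000000000 = 0.702857 μs; 3 hops → 2.10857 μs.
Propagation delays (d/s per hop): 0.950739, 3.9801, 192.647 μs; sum = 197.578 μs.
Processing at 2 router(s): 2 × 2.8 ms = 5600 μs.
End-to-end = 5800 μs.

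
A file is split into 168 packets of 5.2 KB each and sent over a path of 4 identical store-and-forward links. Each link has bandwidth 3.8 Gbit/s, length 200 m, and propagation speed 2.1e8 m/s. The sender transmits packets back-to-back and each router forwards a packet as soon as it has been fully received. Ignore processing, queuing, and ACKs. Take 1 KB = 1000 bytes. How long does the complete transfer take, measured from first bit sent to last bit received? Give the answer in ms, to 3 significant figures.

Per-hop transmission t_tx = L/R = 41600/3800000000 = 0.0109474 ms.
Per-hop propagation t_prop = 200/210000000 = 0.000952381 ms.
Pipeline fill: first packet needs 4·t_tx to clear all hops; remaining 167 packets each add one t_tx.
Total = (4+168-1)·t_tx + 4·t_prop = 171·0.0109474 + 4·0.000952381 = 1.88 ms.

1.88 ms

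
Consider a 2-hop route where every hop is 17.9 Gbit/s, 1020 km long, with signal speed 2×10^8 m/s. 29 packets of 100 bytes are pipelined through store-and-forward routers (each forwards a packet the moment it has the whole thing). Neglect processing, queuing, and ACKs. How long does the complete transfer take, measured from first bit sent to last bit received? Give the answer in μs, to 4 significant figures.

Per-hop transmission t_tx = L/R = 800/17900000000 = 0.0446927 μs.
Per-hop propagation t_prop = 1020000/200000000 = 5100 μs.
Pipeline fill: first packet needs 2·t_tx to clear all hops; remaining 28 packets each add one t_tx.
Total = (2+29-1)·t_tx + 2·t_prop = 30·0.0446927 + 2·5100 = 10200 μs.

10200 μs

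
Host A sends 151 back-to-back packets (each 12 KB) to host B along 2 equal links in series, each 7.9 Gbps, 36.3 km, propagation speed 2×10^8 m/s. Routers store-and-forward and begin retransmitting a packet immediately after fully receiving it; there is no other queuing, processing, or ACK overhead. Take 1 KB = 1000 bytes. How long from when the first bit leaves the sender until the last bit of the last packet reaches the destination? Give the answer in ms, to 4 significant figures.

2.210 ms

Per-hop transmission t_tx = L/R = 96000/7900000000 = 0.0121519 ms.
Per-hop propagation t_prop = 36300/200000000 = 0.1815 ms.
Pipeline fill: first packet needs 2·t_tx to clear all hops; remaining 150 packets each add one t_tx.
Total = (2+151-1)·t_tx + 2·t_prop = 152·0.0121519 + 2·0.1815 = 2.210 ms.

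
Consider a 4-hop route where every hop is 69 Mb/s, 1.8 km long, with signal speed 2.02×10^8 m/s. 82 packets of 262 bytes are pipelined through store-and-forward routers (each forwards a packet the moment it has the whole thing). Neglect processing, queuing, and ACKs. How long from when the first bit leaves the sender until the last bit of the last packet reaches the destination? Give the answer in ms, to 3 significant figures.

2.62 ms

Per-hop transmission t_tx = L/R = 2096/69000000 = 0.0303768 ms.
Per-hop propagation t_prop = 1800/202000000 = 0.00891089 ms.
Pipeline fill: first packet needs 4·t_tx to clear all hops; remaining 81 packets each add one t_tx.
Total = (4+82-1)·t_tx + 4·t_prop = 85·0.0303768 + 4·0.00891089 = 2.62 ms.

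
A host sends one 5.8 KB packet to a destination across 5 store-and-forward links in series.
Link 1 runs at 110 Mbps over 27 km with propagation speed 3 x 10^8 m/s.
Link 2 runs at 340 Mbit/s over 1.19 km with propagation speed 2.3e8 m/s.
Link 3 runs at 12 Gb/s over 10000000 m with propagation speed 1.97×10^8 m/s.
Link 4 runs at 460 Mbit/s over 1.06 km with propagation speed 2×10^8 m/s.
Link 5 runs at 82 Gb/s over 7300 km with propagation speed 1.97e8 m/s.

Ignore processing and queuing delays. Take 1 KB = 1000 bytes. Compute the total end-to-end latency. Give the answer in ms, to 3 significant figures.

88.6 ms

L = 46400 bits.
Transmission delays (L/R per hop): 0.421818, 0.136471, 0.00386667, 0.10087, 0.000565854 ms; sum = 0.663591 ms.
Propagation delays (d/s per hop): 0.09, 0.00517391, 50.7614, 0.0053, 37.0558 ms; sum = 87.9177 ms.
End-to-end = 88.6 ms.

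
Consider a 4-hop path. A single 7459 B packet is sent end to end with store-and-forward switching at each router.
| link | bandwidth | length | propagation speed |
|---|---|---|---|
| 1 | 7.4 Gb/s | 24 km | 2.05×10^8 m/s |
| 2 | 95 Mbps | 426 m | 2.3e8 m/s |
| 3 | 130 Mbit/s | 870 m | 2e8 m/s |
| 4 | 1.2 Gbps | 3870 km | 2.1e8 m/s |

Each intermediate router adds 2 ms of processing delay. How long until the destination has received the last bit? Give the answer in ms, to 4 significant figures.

25.70 ms

L = 7459 × 8 = 59672 bits.
Transmission delays (L/R per hop): 0.00806378, 0.628126, 0.459015, 0.0497267 ms; sum = 1.14493 ms.
Propagation delays (d/s per hop): 0.117073, 0.00185217, 0.00435, 18.4286 ms; sum = 18.5518 ms.
Processing at 3 router(s): 3 × 2 ms = 6 ms.
End-to-end = 25.70 ms.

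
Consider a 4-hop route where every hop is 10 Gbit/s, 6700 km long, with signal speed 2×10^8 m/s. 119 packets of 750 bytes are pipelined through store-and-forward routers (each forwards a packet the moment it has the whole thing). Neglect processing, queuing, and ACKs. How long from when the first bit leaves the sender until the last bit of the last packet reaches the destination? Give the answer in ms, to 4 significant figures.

Per-hop transmission t_tx = L/R = 6000/10000000000 = 0.0006 ms.
Per-hop propagation t_prop = 6700000/200000000 = 33.5 ms.
Pipeline fill: first packet needs 4·t_tx to clear all hops; remaining 118 packets each add one t_tx.
Total = (4+119-1)·t_tx + 4·t_prop = 122·0.0006 + 4·33.5 = 134.1 ms.

134.1 ms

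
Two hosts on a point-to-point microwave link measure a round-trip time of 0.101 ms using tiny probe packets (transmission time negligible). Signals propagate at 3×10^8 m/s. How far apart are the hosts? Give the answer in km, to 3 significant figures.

15.2 km

One-way propagation = RTT/2 = 0.0505 ms.
d = s × t = 300000000 × 5.05e-05 = 15.2 km.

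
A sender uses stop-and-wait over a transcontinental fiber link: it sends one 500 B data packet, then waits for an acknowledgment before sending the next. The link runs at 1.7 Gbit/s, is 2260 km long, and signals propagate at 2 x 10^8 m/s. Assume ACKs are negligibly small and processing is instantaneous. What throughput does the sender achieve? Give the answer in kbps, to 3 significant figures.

177 kbps

t_tx = L/R = 4000/1700000000 = 2.35294e-06 s.
t_prop = 2260000/200000000 = 0.0113 s; RTT = 0.0226 s.
Cycle = t_tx + RTT = 0.0226024 s.
Throughput = L / cycle = 4000 / 0.0226024 = 177 kbps.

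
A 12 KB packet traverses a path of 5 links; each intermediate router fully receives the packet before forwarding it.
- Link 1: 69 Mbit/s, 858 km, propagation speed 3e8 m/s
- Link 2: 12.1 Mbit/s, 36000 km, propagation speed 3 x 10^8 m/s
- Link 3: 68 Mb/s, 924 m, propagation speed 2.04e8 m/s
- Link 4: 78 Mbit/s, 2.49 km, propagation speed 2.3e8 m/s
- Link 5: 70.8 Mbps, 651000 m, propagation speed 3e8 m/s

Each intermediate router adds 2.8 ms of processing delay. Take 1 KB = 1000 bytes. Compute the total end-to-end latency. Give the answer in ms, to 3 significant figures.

150 ms

L = 96000 bits.
Transmission delays (L/R per hop): 1.3913, 7.93388, 1.41176, 1.23077, 1.35593 ms; sum = 13.3237 ms.
Propagation delays (d/s per hop): 2.86, 120, 0.00452941, 0.0108261, 2.17 ms; sum = 125.045 ms.
Processing at 4 router(s): 4 × 2.8 ms = 11.2 ms.
End-to-end = 150 ms.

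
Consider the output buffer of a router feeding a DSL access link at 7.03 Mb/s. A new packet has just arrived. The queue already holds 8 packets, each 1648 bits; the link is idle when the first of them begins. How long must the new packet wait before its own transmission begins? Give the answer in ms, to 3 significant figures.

Each queued packet: L/R = 1648/7030000 = 0.234424 ms.
8 queued → 1.87539 ms.
Queuing delay = 1.88 ms.

1.88 ms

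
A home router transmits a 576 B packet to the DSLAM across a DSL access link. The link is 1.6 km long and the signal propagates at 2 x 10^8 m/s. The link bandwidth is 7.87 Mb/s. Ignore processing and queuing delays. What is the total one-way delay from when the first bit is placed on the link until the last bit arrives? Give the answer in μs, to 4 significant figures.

L = 576 × 8 = 4608 bits.
Transmission delay = L/R = 4608 / 7870000 = 585.515 μs.
Propagation delay = d/s = 1600 m / 200000000 m/s = 8 μs.
Total = 593.5 μs.

593.5 μs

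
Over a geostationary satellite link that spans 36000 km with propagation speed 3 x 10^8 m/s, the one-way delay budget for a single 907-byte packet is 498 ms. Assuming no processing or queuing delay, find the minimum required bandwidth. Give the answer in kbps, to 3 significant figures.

L = 7256 bits.
Propagation delay = 36000000 / 300000000 = 120 ms.
Transmission budget = 498 − 120 = 378 ms.
R ≥ L / t_tx = 7256 bits / 0.378 s = 19.2 kbps.

19.2 kbps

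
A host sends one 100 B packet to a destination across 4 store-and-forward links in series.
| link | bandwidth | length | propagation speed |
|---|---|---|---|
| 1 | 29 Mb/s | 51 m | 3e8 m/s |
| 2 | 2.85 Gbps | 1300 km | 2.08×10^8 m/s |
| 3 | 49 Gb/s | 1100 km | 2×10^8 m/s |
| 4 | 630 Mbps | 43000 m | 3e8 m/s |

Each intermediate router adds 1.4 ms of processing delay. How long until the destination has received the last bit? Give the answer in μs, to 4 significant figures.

L = 100 × 8 = 800 bits.
Transmission delays (L/R per hop): 27.5862, 0.280702, 0.0163265, 1.26984 μs; sum = 29.1531 μs.
Propagation delays (d/s per hop): 0.17, 6250, 5500, 143.333 μs; sum = 11893.5 μs.
Processing at 3 router(s): 3 × 1.4 ms = 4200 μs.
End-to-end = 16120 μs.

16120 μs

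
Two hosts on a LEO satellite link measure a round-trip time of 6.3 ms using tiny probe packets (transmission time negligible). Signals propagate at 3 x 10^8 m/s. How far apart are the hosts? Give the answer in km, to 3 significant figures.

One-way propagation = RTT/2 = 3.15 ms.
d = s × t = 300000000 × 0.00315 = 945 km.

945 km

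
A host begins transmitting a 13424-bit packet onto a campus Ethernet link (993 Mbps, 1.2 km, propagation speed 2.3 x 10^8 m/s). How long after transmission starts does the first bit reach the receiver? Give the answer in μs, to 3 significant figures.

First bit experiences only propagation delay: d/s = 1200/2.3e+08 = 5.22 μs.

5.22 μs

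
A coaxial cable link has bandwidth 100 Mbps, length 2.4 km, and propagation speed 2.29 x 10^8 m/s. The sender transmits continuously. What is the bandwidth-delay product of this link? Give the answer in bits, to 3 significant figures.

1050 bits

Propagation delay = 2400 / 229000000 = 1.04803e-05 s.
BDP = R × t_prop = 100000000 × 1.04803e-05 = 1048.03 bits.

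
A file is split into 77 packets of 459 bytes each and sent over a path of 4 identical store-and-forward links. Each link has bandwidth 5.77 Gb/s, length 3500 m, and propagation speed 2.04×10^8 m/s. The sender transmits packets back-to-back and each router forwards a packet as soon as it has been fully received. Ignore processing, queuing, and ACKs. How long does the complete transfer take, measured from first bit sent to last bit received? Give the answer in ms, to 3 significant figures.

0.120 ms

Per-hop transmission t_tx = L/R = 3672/5770000000 = 0.000636395 ms.
Per-hop propagation t_prop = 3500/204000000 = 0.0171569 ms.
Pipeline fill: first packet needs 4·t_tx to clear all hops; remaining 76 packets each add one t_tx.
Total = (4+77-1)·t_tx + 4·t_prop = 80·0.000636395 + 4·0.0171569 = 0.120 ms.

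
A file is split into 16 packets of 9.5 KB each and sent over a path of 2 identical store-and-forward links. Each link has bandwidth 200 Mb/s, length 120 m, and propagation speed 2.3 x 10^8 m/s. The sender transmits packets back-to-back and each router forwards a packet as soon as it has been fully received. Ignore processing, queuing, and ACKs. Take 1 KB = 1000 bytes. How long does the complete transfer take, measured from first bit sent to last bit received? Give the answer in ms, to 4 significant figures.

Per-hop transmission t_tx = L/R = 76000/200000000 = 0.38 ms.
Per-hop propagation t_prop = 120/2.3e+08 = 0.000521739 ms.
Pipeline fill: first packet needs 2·t_tx to clear all hops; remaining 15 packets each add one t_tx.
Total = (2+16-1)·t_tx + 2·t_prop = 17·0.38 + 2·0.000521739 = 6.461 ms.

6.461 ms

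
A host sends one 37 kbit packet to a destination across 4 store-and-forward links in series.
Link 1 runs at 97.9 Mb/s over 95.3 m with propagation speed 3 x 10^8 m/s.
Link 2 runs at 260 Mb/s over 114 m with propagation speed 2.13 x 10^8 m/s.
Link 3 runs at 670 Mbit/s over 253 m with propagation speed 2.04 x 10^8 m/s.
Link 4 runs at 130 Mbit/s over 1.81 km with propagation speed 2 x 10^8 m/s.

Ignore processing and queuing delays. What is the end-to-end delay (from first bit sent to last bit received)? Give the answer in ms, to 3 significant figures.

L = 37000 bits.
Transmission delays (L/R per hop): 0.377937, 0.142308, 0.0552239, 0.284615 ms; sum = 0.860084 ms.
Propagation delays (d/s per hop): 0.000317667, 0.000535211, 0.0012402, 0.00905 ms; sum = 0.0111431 ms.
End-to-end = 0.871 ms.

0.871 ms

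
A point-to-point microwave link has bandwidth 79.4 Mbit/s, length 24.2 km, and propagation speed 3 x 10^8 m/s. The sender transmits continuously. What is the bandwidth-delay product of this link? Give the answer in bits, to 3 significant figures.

Propagation delay = 24200 / 300000000 = 8.06667e-05 s.
BDP = R × t_prop = 79400000 × 8.06667e-05 = 6404.93 bits.

6400 bits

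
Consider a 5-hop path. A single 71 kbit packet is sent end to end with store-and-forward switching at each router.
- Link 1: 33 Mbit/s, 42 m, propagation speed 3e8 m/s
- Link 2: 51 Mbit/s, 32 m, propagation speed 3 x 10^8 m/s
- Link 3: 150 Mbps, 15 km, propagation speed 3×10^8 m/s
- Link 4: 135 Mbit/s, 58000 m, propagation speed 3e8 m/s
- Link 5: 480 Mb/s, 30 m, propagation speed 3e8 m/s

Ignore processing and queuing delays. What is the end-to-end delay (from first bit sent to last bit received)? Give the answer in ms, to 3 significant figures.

L = 71000 bits.
Transmission delays (L/R per hop): 2.15152, 1.39216, 0.473333, 0.525926, 0.147917 ms; sum = 4.69085 ms.
Propagation delays (d/s per hop): 0.00014, 0.000106667, 0.05, 0.193333, 0.0001 ms; sum = 0.24368 ms.
End-to-end = 4.93 ms.

4.93 ms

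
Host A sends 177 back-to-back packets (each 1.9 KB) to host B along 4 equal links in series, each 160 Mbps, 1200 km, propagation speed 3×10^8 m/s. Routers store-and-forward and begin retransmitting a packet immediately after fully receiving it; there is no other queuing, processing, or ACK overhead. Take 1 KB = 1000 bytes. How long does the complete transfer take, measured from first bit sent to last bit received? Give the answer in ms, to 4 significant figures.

Per-hop transmission t_tx = L/R = 15200/160000000 = 0.095 ms.
Per-hop propagation t_prop = 1200000/300000000 = 4 ms.
Pipeline fill: first packet needs 4·t_tx to clear all hops; remaining 176 packets each add one t_tx.
Total = (4+177-1)·t_tx + 4·t_prop = 180·0.095 + 4·4 = 33.10 ms.

33.10 ms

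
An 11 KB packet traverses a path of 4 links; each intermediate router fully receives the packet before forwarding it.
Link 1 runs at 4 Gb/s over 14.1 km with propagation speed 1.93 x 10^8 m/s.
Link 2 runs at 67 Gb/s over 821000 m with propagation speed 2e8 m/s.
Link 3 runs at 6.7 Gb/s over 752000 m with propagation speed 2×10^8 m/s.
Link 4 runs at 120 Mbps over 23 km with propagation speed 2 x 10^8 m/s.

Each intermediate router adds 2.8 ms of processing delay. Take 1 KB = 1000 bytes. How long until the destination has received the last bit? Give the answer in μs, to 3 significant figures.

L = 88000 bits.
Transmission delays (L/R per hop): 22, 1.31343, 13.1343, 733.333 μs; sum = 769.781 μs.
Propagation delays (d/s per hop): 73.057, 4105, 3760, 115 μs; sum = 8053.06 μs.
Processing at 3 router(s): 3 × 2.8 ms = 8400 μs.
End-to-end = 17200 μs.

17200 μs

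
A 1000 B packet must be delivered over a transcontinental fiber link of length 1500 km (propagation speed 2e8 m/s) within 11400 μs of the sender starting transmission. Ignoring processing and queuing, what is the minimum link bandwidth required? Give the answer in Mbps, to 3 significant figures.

2.05 Mbps

L = 8000 bits.
Propagation delay = 1500000 / 200000000 = 7500 μs.
Transmission budget = 11400 − 7500 = 3900 μs.
R ≥ L / t_tx = 8000 bits / 0.0039 s = 2.05 Mbps.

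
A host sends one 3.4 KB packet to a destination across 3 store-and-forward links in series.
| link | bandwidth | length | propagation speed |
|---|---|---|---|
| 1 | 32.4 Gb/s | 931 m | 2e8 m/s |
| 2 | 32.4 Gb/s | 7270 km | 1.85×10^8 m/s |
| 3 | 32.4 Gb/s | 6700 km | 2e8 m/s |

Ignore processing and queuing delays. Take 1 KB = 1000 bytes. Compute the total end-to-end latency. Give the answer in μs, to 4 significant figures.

72800 μs

L = 27200 bits.
Transmission delay per hop = L/R = 27200/32400000000 = 0.839506 μs; 3 hops → 2.51852 μs.
Propagation delays (d/s per hop): 4.655, 39297.3, 33500 μs; sum = 72802 μs.
End-to-end = 72800 μs.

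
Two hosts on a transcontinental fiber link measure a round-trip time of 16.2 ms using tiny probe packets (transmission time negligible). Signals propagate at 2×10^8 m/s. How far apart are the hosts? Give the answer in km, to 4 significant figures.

One-way propagation = RTT/2 = 8.1 ms.
d = s × t = 200000000 × 0.0081 = 1620 km.

1620 km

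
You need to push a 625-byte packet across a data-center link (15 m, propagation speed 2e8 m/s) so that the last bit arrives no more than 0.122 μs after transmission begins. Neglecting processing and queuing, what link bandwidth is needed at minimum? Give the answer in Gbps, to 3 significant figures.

106 Gbps

L = 5000 bits.
Propagation delay = 15 / 200000000 = 0.075 μs.
Transmission budget = 0.122 − 0.075 = 0.047 μs.
R ≥ L / t_tx = 5000 bits / 4.7e-08 s = 106 Gbps.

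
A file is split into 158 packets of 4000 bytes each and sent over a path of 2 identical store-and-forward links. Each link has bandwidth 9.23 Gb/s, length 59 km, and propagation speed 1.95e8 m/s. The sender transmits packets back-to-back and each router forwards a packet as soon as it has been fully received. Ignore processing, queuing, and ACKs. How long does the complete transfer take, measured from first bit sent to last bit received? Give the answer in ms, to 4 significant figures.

1.156 ms

Per-hop transmission t_tx = L/R = 32000/9230000000 = 0.00346696 ms.
Per-hop propagation t_prop = 59000/195000000 = 0.302564 ms.
Pipeline fill: first packet needs 2·t_tx to clear all hops; remaining 157 packets each add one t_tx.
Total = (2+158-1)·t_tx + 2·t_prop = 159·0.00346696 + 2·0.302564 = 1.156 ms.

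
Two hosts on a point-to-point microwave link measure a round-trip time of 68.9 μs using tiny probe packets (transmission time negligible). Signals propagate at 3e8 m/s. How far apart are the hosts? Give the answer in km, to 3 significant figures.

10.3 km

One-way propagation = RTT/2 = 34.45 μs.
d = s × t = 300000000 × 3.445e-05 = 10.3 km.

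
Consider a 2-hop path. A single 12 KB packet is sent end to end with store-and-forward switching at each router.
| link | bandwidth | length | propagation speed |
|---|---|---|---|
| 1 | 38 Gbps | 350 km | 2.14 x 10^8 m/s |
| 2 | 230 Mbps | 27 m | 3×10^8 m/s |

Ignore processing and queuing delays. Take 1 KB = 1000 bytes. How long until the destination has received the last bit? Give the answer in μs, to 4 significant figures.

L = 96000 bits.
Transmission delays (L/R per hop): 2.52632, 417.391 μs; sum = 419.918 μs.
Propagation delays (d/s per hop): 1635.51, 0.09 μs; sum = 1635.6 μs.
End-to-end = 2056 μs.

2056 μs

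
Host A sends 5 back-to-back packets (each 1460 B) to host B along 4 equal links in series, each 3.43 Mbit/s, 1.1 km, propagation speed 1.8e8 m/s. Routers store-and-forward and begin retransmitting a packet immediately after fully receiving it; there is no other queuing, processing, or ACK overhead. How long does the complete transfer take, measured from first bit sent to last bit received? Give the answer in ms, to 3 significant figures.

27.3 ms

Per-hop transmission t_tx = L/R = 11680/3430000 = 3.40525 ms.
Per-hop propagation t_prop = 1100/180000000 = 0.00611111 ms.
Pipeline fill: first packet needs 4·t_tx to clear all hops; remaining 4 packets each add one t_tx.
Total = (4+5-1)·t_tx + 4·t_prop = 8·3.40525 + 4·0.00611111 = 27.3 ms.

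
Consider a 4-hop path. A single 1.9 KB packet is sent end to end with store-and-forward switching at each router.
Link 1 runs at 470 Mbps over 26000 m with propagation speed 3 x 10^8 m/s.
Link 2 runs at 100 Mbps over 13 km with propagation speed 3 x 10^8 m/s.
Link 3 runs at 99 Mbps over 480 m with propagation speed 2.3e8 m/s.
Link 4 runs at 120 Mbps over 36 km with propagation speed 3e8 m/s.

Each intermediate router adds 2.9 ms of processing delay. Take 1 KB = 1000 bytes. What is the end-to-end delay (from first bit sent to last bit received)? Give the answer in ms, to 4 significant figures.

9.417 ms

L = 15200 bits.
Transmission delays (L/R per hop): 0.0323404, 0.152, 0.153535, 0.126667 ms; sum = 0.464542 ms.
Propagation delays (d/s per hop): 0.0866667, 0.0433333, 0.00208696, 0.12 ms; sum = 0.252087 ms.
Processing at 3 router(s): 3 × 2.9 ms = 8.7 ms.
End-to-end = 9.417 ms.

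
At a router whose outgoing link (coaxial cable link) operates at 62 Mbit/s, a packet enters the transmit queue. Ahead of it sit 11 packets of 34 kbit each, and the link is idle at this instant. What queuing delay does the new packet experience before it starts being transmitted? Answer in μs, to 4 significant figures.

6032 μs

Each queued packet: L/R = 34000/62000000 = 548.387 μs.
11 queued → 6032.26 μs.
Queuing delay = 6032 μs.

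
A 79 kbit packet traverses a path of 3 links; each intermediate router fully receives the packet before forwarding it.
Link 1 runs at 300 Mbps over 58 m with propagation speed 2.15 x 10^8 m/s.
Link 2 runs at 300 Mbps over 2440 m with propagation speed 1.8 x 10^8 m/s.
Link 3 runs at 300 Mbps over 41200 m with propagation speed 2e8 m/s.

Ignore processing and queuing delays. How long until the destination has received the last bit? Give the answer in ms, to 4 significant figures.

1.010 ms

L = 79000 bits.
Transmission delay per hop = L/R = 79000/300000000 = 0.263333 ms; 3 hops → 0.79 ms.
Propagation delays (d/s per hop): 0.000269767, 0.0135556, 0.206 ms; sum = 0.219825 ms.
End-to-end = 1.010 ms.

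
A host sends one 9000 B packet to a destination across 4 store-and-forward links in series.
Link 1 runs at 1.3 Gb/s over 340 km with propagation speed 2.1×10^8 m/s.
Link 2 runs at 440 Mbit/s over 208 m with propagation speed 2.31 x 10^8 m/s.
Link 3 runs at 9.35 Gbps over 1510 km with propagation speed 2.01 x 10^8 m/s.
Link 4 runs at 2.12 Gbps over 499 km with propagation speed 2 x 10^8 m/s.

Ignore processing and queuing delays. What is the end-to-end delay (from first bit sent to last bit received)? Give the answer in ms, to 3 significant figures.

11.9 ms

L = 9000 × 8 = 72000 bits.
Transmission delays (L/R per hop): 0.0553846, 0.163636, 0.00770053, 0.0339623 ms; sum = 0.260684 ms.
Propagation delays (d/s per hop): 1.61905, 0.000900433, 7.51244, 2.495 ms; sum = 11.6274 ms.
End-to-end = 11.9 ms.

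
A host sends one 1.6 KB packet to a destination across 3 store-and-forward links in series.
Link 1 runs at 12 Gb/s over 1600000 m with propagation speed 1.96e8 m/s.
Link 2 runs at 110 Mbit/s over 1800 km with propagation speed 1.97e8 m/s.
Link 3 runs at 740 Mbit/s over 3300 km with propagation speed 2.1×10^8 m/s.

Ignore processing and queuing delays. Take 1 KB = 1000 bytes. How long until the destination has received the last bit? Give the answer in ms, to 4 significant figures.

33.15 ms

L = 12800 bits.
Transmission delays (L/R per hop): 0.00106667, 0.116364, 0.0172973 ms; sum = 0.134728 ms.
Propagation delays (d/s per hop): 8.16327, 9.13706, 15.7143 ms; sum = 33.0146 ms.
End-to-end = 33.15 ms.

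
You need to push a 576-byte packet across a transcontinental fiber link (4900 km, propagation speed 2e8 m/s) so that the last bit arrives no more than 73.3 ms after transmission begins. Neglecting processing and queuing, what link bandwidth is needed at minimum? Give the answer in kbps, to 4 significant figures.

94.43 kbps

L = 4608 bits.
Propagation delay = 4900000 / 200000000 = 24.5 ms.
Transmission budget = 73.3 − 24.5 = 48.8 ms.
R ≥ L / t_tx = 4608 bits / 0.0488 s = 94.43 kbps.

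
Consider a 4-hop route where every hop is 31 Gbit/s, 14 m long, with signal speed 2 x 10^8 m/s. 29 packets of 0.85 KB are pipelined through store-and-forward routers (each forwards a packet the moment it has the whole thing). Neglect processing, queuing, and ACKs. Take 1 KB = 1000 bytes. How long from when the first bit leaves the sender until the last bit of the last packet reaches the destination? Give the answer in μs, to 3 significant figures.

Per-hop transmission t_tx = L/R = 6800/31000000000 = 0.219355 μs.
Per-hop propagation t_prop = 14/200000000 = 0.07 μs.
Pipeline fill: first packet needs 4·t_tx to clear all hops; remaining 28 packets each add one t_tx.
Total = (4+29-1)·t_tx + 4·t_prop = 32·0.219355 + 4·0.07 = 7.30 μs.

7.30 μs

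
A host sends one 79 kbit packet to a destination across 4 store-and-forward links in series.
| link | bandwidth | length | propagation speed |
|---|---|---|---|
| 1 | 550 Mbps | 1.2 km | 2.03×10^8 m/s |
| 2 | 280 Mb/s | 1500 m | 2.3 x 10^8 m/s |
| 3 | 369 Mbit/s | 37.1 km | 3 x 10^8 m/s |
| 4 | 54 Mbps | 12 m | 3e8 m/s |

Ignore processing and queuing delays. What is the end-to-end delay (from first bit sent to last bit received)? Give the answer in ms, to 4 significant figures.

2.239 ms

L = 79000 bits.
Transmission delays (L/R per hop): 0.143636, 0.282143, 0.214092, 1.46296 ms; sum = 2.10283 ms.
Propagation delays (d/s per hop): 0.00591133, 0.00652174, 0.123667, 4e-05 ms; sum = 0.13614 ms.
End-to-end = 2.239 ms.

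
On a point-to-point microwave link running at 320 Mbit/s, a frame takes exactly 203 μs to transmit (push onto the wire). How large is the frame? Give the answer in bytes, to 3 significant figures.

L = R × t_tx = 320000000 b/s × 0.000203 s = 64960 bits.
In bytes: 64960 / 8 = 8120 bytes.

8120 bytes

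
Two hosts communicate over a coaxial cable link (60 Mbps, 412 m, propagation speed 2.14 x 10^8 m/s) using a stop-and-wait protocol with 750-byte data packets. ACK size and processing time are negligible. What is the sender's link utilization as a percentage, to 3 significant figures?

t_tx = L/R = 6000/60000000 = 0.0001 s.
t_prop = 412/214000000 = 1.92523e-06 s; RTT = 3.85047e-06 s.
Cycle = t_tx + RTT = 0.00010385 s.
Utilization = t_tx / cycle = 0.0001/0.00010385 = 96.3 %.

96.3 %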